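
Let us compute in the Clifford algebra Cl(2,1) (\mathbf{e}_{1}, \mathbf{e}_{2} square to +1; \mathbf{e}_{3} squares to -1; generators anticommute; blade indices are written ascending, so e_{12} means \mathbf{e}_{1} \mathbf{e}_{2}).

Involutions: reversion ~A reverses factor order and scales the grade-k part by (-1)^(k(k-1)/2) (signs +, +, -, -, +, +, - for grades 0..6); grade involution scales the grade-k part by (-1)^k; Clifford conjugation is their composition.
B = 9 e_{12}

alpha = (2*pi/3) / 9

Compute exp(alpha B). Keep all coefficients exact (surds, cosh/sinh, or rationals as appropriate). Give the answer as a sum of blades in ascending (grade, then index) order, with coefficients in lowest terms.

B^2 = (9)^2*(e_{12})^2 = 81*(-1) = -81 (a basis 2-blade squares to minus the product of its generators' squares).
B^2 = -81 — the series telescopes trigonometrically here: l = 9, alpha*l = \frac{2 \pi}{3}, so exp(alpha B) = cos(\frac{2 \pi}{3}) + (sin(\frac{2 \pi}{3})/9)*B = - \frac{1}{2} + (\frac{\sqrt{3}}{18})*B.
Answer: - \frac{1}{2} + \frac{\sqrt{3}}{2} e_{12}


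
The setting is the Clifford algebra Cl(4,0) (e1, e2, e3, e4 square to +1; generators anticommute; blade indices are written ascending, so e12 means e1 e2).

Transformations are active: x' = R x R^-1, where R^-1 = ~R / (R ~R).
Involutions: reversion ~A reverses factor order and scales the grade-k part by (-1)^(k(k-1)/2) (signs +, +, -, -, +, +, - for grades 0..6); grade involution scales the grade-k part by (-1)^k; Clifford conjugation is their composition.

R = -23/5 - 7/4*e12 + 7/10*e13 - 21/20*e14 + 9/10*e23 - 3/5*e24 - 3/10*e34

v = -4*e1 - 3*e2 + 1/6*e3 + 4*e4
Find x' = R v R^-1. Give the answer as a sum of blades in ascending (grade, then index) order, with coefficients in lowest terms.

~R = -23/5 + 7/4*e12 - 7/10*e13 + 21/20*e14 - 9/10*e23 + 3/5*e24 + 3/10*e34, and R ~R = 1083/40, so R^-1 = ~R / (1083/40).
R v = 587/30*e1 + 91/20*e2 + 53/15*e3 - 487/20*e4 - 43/24*e123 - 31/4*e124 + 167/40*e134 + 23/5*e234
Answer: -40886/16245*e1 + 13703/16245*e2 - 19753/32490*e3 + 31394/5415*e4


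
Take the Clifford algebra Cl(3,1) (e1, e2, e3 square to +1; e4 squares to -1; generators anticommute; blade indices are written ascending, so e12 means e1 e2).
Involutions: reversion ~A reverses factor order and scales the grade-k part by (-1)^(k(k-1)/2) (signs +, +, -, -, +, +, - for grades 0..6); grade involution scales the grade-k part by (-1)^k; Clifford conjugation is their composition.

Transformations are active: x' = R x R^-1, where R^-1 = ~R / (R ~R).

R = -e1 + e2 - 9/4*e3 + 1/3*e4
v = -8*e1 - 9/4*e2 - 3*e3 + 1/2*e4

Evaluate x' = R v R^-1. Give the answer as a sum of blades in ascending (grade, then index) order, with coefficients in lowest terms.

~R = -e1 + e2 - 9/4*e3 + 1/3*e4, and R ~R = 1001/144, so R^-1 = ~R / (1001/144).
R v = 37/3 + 41/4*e12 - 15*e13 + 13/6*e14 - 129/16*e23 + 5/4*e24 - 1/8*e34
Answer: 4456/1001*e1 + 23217/4004*e2 - 4989/1001*e3 + 1367/2002*e4


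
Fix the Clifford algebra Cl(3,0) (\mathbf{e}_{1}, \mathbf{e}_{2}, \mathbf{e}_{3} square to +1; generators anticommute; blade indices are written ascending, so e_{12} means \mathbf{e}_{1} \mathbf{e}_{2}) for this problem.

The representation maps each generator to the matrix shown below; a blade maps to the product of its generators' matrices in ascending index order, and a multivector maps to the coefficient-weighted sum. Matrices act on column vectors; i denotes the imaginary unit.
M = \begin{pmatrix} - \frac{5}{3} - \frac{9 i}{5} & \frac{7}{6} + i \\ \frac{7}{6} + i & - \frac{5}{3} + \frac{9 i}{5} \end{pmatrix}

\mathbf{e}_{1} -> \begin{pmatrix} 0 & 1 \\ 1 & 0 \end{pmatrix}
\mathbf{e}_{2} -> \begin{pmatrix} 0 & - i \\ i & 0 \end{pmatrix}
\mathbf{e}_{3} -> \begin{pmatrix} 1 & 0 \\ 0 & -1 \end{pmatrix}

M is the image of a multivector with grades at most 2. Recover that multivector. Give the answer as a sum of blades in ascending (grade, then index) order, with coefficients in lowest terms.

Method: 1, rho(e_{1}), rho(e_{2}), rho(e_{3}) form a trace-orthogonal basis of the 2x2 complex matrices (tr(X Y) = 2 if X = Y, else 0), so M = m0*1 + m1*rho(e_{1}) + m2*rho(e_{2}) + m3*rho(e_{3}) with m0 = tr(M)/2 = - \frac{5}{3}, m1 = tr(M rho(e_{1}))/2 = \frac{7}{6} + i, m2 = tr(M rho(e_{2}))/2 = 0, m3 = tr(M rho(e_{3}))/2 = - \frac{9 i}{5}.
Multiplying table entries, the bivector images are rho(e_{12}) = i*rho(e_{3}), rho(e_{13}) = -i*rho(e_{2}), rho(e_{23}) = i*rho(e_{1}); with real blade coefficients the real parts of m0..m3 are the coefficients of 1, e_{1}, e_{2}, e_{3} and the imaginary parts give the bivectors (e_{23}: Im m1, e_{13}: -Im m2, e_{12}: Im m3).
Answer: -\frac{5}{3} + \frac{7}{6} e_{1} - \frac{9}{5} e_{12} + e_{23}


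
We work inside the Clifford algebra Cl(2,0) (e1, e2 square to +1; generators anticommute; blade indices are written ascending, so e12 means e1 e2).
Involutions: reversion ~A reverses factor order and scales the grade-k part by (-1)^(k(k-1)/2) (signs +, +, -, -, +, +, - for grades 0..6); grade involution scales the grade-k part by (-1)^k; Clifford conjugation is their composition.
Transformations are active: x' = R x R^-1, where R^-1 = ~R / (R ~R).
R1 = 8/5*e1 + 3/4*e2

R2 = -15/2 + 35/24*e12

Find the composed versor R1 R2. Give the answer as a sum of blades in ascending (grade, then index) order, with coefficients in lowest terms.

Distribute over the terms of R1 (each basis-blade product reordered to ascending indices, repeated generators contracted through their squares):
(8/5*e1) R2 = -12*e1 + 7/3*e2
(3/4*e2) R2 = -35/32*e1 - 45/8*e2
Summing the partial products and collecting blades:
Answer: -419/32*e1 - 79/24*e2


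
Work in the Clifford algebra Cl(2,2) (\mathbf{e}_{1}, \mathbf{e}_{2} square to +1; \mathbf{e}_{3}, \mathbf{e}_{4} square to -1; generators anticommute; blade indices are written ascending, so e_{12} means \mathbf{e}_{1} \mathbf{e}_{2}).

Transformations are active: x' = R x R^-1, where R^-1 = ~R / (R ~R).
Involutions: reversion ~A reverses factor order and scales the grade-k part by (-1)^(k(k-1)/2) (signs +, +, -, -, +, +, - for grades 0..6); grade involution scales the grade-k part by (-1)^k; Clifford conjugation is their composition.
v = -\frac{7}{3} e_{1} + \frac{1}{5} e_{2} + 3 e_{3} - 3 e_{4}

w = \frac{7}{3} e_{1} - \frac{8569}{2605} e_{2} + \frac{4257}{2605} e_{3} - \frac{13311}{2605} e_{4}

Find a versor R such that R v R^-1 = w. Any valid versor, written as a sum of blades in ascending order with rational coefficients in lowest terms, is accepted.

Sketch: the shared square -\frac{2816}{225} makes R = v + w = -\frac{8048}{2605} e_{2} + \frac{12072}{2605} e_{3} - \frac{21126}{2605} e_{4} the natural versor; its sandwich fixes that direction, negates (v - w)/2, and sends v to w.
Answer: -\frac{8048}{2605} e_{2} + \frac{12072}{2605} e_{3} - \frac{21126}{2605} e_{4}


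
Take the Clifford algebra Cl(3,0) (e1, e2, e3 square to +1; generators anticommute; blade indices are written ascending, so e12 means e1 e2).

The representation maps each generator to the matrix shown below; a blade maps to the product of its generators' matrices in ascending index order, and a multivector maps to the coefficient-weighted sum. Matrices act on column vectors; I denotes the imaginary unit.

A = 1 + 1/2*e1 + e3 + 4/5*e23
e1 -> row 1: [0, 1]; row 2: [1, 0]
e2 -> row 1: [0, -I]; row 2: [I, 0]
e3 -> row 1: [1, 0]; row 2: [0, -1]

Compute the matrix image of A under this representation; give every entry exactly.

Bivector images (products of the table entries): rho(e23) = rho(e2)rho(e3) = row 1: [0, I]; row 2: [I, 0].
M = (1)*1 + (1/2)*rho(e1) + (1)*rho(e3) + (4/5)*rho(e23), summed entrywise (1 is the identity matrix):
Answer: row 1: [2, 1/2 + 4*I/5]; row 2: [1/2 + 4*I/5, 0]


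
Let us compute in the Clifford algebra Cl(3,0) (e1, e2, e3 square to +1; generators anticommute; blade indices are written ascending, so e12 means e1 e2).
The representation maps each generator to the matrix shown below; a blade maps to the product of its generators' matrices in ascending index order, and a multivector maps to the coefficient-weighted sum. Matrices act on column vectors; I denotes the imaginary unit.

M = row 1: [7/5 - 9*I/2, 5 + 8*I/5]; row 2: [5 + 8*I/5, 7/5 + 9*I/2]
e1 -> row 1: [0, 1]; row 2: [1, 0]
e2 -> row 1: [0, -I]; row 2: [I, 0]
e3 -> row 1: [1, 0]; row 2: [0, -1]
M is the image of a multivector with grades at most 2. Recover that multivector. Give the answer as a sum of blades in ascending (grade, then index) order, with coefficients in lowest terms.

Method: 1, rho(e1), rho(e2), rho(e3) form a trace-orthogonal basis of the 2x2 complex matrices (tr(X Y) = 2 if X = Y, else 0), so M = m0*1 + m1*rho(e1) + m2*rho(e2) + m3*rho(e3) with m0 = tr(M)/2 = 7/5, m1 = tr(M rho(e1))/2 = 5 + 8*I/5, m2 = tr(M rho(e2))/2 = 0, m3 = tr(M rho(e3))/2 = -9*I/2.
Multiplying table entries, the bivector images are rho(e12) = I*rho(e3), rho(e13) = -I*rho(e2), rho(e23) = I*rho(e1); with real blade coefficients the real parts of m0..m3 are the coefficients of 1, e1, e2, e3 and the imaginary parts give the bivectors (e23: Im m1, e13: -Im m2, e12: Im m3).
Answer: 7/5 + 5*e1 - 9/2*e12 + 8/5*e23


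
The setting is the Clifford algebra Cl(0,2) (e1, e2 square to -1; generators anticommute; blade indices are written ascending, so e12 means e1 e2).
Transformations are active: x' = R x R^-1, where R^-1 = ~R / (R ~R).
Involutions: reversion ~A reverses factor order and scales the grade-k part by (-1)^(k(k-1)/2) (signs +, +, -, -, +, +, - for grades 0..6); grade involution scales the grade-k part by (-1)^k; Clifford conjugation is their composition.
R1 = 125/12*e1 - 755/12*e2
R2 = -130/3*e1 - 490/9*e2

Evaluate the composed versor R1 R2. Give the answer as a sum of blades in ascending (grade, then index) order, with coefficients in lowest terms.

Distribute over the terms of R1 (each basis-blade product reordered to ascending indices, repeated generators contracted through their squares):
(125/12*e1) R2 = 8125/18 - 30625/54*e12
(-755/12*e2) R2 = -184975/54 - 49075/18*e12
Summing the partial products and collecting blades:
Answer: -80300/27 - 88925/27*e12


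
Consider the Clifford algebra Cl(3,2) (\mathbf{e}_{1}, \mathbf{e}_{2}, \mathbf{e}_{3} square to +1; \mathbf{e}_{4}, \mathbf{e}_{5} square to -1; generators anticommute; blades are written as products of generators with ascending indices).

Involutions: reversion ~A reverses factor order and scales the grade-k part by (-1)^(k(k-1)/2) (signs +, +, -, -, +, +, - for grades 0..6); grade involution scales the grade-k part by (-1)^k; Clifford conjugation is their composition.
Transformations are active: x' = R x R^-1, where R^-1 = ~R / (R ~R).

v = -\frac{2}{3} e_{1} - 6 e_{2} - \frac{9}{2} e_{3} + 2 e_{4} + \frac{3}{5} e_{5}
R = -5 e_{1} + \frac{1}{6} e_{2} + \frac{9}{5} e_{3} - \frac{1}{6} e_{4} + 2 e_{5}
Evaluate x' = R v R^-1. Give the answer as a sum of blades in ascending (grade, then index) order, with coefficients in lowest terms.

~R = -5 e_{1} + \frac{1}{6} e_{2} + \frac{9}{5} e_{3} - \frac{1}{6} e_{4} + 2 e_{5}, and R ~R = \frac{606}{25}, so R^-1 = ~R / (\frac{606}{25}).
R v = -\frac{199}{30} + \frac{271}{9} e_{1} e_{2} + \frac{237}{10} e_{1} e_{3} - \frac{91}{9} e_{1} e_{4} - \frac{5}{3} e_{1} e_{5} + \frac{201}{20} e_{2} e_{3} - \frac{2}{3} e_{2} e_{4} + \frac{121}{10} e_{2} e_{5} + \frac{57}{20} e_{3} e_{4} + \frac{252}{25} e_{3} e_{5} - \frac{41}{10} e_{4} e_{5}
Answer: \frac{6187}{1818} e_{1} + \frac{64453}{10908} e_{2} + \frac{355}{101} e_{3} - \frac{20821}{10908} e_{4} - \frac{7702}{4545} e_{5}


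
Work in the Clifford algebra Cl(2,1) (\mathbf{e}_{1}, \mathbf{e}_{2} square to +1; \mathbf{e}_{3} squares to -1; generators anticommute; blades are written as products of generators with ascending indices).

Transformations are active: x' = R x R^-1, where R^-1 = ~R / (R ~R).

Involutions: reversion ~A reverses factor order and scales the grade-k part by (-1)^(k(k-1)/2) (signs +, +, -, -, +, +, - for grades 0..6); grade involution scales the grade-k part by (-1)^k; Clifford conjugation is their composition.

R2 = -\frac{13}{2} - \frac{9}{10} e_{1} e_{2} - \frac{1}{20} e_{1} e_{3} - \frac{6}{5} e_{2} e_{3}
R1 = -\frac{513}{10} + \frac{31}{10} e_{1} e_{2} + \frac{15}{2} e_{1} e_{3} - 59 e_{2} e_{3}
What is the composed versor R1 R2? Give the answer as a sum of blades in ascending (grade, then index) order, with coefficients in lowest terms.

Distribute over the terms of R1 (each basis-blade product reordered to ascending indices, repeated generators contracted through their squares):
(-\frac{513}{10}) R2 = \frac{6669}{20} + \frac{4617}{100} e_{1} e_{2} + \frac{513}{200} e_{1} e_{3} + \frac{1539}{25} e_{2} e_{3}
(\frac{31}{10} e_{1} e_{2}) R2 = \frac{279}{100} - \frac{403}{20} e_{1} e_{2} - \frac{93}{25} e_{1} e_{3} + \frac{31}{200} e_{2} e_{3}
(\frac{15}{2} e_{1} e_{3}) R2 = -\frac{3}{8} - 9 e_{1} e_{2} - \frac{195}{4} e_{1} e_{3} - \frac{27}{4} e_{2} e_{3}
(-59 e_{2} e_{3}) R2 = \frac{354}{5} - \frac{59}{20} e_{1} e_{2} - \frac{531}{10} e_{1} e_{3} + \frac{767}{2} e_{2} e_{3}
Summing the partial products and collecting blades:
Answer: \frac{81333}{200} + \frac{1407}{100} e_{1} e_{2} - \frac{20601}{200} e_{1} e_{3} + \frac{87693}{200} e_{2} e_{3}


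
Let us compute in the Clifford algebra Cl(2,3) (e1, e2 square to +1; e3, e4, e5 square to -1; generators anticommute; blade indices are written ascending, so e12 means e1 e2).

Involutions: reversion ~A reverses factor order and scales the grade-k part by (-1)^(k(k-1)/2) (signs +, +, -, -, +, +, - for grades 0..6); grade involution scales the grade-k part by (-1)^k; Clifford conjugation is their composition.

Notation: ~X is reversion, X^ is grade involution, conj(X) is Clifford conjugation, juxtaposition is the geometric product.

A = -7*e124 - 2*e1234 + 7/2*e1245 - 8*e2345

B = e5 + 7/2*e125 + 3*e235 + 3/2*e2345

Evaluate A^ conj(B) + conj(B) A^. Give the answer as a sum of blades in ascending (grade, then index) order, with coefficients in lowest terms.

first term: 12 + 145/4*e4 - 21/4*e13 + 3*e15 - 49/2*e45 + 7/2*e124 - 77/2*e134 - 21/2*e135 - 6*e145 - 8*e234 + 7*e345 - 7*e1245 + 21*e1345 + 2*e12345
second term: 12 - 145/4*e4 + 21/4*e13 - 3*e15 + 49/2*e45 - 7/2*e124 - 77/2*e134 - 21/2*e135 - 6*e145 + 8*e234 + 7*e345 + 7*e1245 + 21*e1345 + 2*e12345
Answer: 24 - 77*e134 - 21*e135 - 12*e145 + 14*e345 + 42*e1345 + 4*e12345


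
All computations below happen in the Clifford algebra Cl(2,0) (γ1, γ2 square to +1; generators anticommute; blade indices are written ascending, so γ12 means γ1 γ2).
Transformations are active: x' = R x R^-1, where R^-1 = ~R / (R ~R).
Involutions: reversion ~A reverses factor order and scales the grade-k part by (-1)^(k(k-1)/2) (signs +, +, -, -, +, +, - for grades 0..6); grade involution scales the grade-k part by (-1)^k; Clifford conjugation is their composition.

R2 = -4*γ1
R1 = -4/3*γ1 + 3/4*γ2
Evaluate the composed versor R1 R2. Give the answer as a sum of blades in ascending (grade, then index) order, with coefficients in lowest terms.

Distribute over the terms of R2 (each basis-blade product reordered to ascending indices, repeated generators contracted through their squares):
R1 (-4*γ1) = 16/3 + 3*γ12
Answer: 16/3 + 3*γ12


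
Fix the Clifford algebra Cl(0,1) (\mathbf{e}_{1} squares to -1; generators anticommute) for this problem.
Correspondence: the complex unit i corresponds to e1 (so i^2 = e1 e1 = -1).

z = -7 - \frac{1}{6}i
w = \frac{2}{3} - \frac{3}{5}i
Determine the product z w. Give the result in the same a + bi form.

In blades: z = -7 - \frac{1}{6} e_{1}, w = \frac{2}{3} - \frac{3}{5} e_{1}.
Distribute z over w term by term (generator squares from the signature, products reordered to ascending indices): (-7)*w = -\frac{14}{3} + \frac{21}{5} e_{1}; (-\frac{1}{6} e_{1})*w = -\frac{1}{10} - \frac{1}{9} e_{1}.
Sum: -\frac{143}{30} + \frac{184}{45} e_{1}; translating back through the correspondence:
Answer: -\frac{143}{30} + \frac{184}{45}i


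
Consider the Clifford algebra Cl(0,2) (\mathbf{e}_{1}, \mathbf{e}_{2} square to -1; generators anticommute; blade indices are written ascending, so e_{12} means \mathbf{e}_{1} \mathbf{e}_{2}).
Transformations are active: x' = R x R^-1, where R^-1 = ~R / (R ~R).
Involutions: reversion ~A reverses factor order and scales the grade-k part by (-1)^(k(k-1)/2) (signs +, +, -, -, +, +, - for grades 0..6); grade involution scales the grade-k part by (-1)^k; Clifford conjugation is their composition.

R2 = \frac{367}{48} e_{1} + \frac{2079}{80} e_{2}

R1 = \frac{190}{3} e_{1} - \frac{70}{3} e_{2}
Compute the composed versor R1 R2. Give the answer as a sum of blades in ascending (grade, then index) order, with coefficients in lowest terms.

Distribute over the terms of R1 (each basis-blade product reordered to ascending indices, repeated generators contracted through their squares):
(\frac{190}{3} e_{1}) R2 = -\frac{34865}{72} + \frac{13167}{8} e_{12}
(-\frac{70}{3} e_{2}) R2 = \frac{4851}{8} + \frac{12845}{72} e_{12}
Summing the partial products and collecting blades:
Answer: \frac{4397}{36} + \frac{32837}{18} e_{12}


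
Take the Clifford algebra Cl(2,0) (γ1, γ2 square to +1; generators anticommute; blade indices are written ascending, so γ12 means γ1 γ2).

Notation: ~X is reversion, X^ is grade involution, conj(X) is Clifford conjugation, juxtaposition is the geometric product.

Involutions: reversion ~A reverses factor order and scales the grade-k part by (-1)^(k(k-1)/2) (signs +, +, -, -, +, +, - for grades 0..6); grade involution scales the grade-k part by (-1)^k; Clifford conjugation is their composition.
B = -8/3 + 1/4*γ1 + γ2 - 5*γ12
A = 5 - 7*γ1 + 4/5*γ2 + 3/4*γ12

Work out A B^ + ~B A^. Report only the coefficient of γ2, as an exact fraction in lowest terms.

first term: -259/30 + 62/3*γ1 + 6733/240*γ2 - 99/5*γ12
second term: -242/15 - 133/6*γ1 - 6643/240*γ2 + 79/5*γ12
Answer: 3/8


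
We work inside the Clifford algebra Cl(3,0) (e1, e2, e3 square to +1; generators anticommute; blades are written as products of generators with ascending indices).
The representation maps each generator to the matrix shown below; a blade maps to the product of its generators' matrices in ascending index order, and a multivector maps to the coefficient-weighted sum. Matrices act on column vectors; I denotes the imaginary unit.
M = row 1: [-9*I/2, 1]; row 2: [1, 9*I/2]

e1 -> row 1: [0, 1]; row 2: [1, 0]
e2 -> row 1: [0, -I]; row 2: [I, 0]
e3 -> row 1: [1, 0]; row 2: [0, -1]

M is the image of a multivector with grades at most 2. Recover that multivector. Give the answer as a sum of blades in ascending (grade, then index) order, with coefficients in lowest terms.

Method: 1, rho(e1), rho(e2), rho(e3) form a trace-orthogonal basis of the 2x2 complex matrices (tr(X Y) = 2 if X = Y, else 0), so M = m0*1 + m1*rho(e1) + m2*rho(e2) + m3*rho(e3) with m0 = tr(M)/2 = 0, m1 = tr(M rho(e1))/2 = 1, m2 = tr(M rho(e2))/2 = 0, m3 = tr(M rho(e3))/2 = -9*I/2.
Multiplying table entries, the bivector images are rho(e1 e2) = I*rho(e3), rho(e1 e3) = -I*rho(e2), rho(e2 e3) = I*rho(e1); with real blade coefficients the real parts of m0..m3 are the coefficients of 1, e1, e2, e3 and the imaginary parts give the bivectors (e2 e3: Im m1, e1 e3: -Im m2, e1 e2: Im m3).
Answer: e1 - 9/2*e1 e2


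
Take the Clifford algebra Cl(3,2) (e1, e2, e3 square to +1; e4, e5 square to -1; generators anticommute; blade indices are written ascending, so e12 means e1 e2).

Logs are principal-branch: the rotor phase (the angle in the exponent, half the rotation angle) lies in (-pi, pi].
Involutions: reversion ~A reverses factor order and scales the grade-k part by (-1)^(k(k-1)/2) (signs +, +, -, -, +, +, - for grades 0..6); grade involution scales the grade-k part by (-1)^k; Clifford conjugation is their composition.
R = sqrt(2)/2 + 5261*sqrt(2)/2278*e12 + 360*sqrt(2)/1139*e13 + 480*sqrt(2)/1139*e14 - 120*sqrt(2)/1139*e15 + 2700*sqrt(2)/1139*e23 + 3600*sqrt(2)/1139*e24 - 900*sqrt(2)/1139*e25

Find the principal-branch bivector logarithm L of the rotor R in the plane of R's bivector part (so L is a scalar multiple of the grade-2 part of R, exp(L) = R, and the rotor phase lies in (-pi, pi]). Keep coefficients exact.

The scalar part of R is sqrt(2)/2, which fixes the principal-branch rotor phase; the unit plane is then the bivector part divided by the sine of that phase, and L is that plane scaled by the phase.
Concretely: cos(phase) = sqrt(2)/2 gives phase = ±pi/4, and since phase/sin(phase) is even the sign is immaterial: L = (phase/sin(phase)) * <R>_2 = (sqrt(2)*pi/4) * <R>_2.
Answer: 5261*pi/4556*e12 + 180*pi/1139*e13 + 240*pi/1139*e14 - 60*pi/1139*e15 + 1350*pi/1139*e23 + 1800*pi/1139*e24 - 450*pi/1139*e25


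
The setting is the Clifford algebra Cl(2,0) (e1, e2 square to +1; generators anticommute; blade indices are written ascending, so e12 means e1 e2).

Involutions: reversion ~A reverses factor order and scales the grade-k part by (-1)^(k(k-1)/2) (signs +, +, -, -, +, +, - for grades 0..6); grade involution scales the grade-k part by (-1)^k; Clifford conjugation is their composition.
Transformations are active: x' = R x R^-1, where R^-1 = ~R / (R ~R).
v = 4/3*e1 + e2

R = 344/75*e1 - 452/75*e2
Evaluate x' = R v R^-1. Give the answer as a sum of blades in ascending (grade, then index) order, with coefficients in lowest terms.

~R = 344/75*e1 - 452/75*e2, and R ~R = 64528/1125, so R^-1 = ~R / (64528/1125).
R v = 4/45 + 568/45*e12
Answer: -5320/4033*e1 - 12325/12099*e2


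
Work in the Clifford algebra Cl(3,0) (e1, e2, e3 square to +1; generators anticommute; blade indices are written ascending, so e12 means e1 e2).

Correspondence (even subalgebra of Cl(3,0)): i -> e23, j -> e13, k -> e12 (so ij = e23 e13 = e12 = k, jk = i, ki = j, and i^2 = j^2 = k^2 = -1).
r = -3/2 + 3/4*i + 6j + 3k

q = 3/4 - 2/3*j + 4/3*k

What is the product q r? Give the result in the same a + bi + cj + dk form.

In blades: q = 3/4 + 4/3*e12 - 2/3*e13, r = -3/2 + 3*e12 + 6*e13 + 3/4*e23.
Distribute q over r term by term (generator squares from the signature, products reordered to ascending indices): (3/4)*r = -9/8 + 9/4*e12 + 9/2*e13 + 9/16*e23; (4/3*e12)*r = -4 - 2*e12 + e13 - 8*e23; (-2/3*e13)*r = 4 + 1/2*e12 + e13 - 2*e23.
Sum: -9/8 + 3/4*e12 + 13/2*e13 - 151/16*e23; translating back through the correspondence:
Answer: -9/8 - 151/16*i + 13/2*j + 3/4*k


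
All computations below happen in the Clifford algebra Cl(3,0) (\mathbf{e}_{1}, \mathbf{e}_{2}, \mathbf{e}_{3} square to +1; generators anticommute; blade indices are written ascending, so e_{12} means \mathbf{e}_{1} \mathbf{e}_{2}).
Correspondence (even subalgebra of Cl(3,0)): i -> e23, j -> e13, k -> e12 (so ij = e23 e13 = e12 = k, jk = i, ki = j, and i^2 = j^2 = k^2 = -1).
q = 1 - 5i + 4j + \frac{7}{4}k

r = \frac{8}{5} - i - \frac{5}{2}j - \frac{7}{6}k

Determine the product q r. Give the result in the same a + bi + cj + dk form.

In blades: q = 1 + \frac{7}{4} e_{12} + 4 e_{13} - 5 e_{23}, r = \frac{8}{5} - \frac{7}{6} e_{12} - \frac{5}{2} e_{13} - e_{23}.
Distribute q over r term by term (generator squares from the signature, products reordered to ascending indices): (1)*r = \frac{8}{5} - \frac{7}{6} e_{12} - \frac{5}{2} e_{13} - e_{23}; (\frac{7}{4} e_{12})*r = \frac{49}{24} + \frac{14}{5} e_{12} - \frac{7}{4} e_{13} + \frac{35}{8} e_{23}; (4 e_{13})*r = 10 + 4 e_{12} + \frac{32}{5} e_{13} - \frac{14}{3} e_{23}; (-5 e_{23})*r = -5 + \frac{25}{2} e_{12} - \frac{35}{6} e_{13} - 8 e_{23}.
Sum: \frac{1037}{120} + \frac{272}{15} e_{12} - \frac{221}{60} e_{13} - \frac{223}{24} e_{23}; translating back through the correspondence:
Answer: \frac{1037}{120} - \frac{223}{24}i - \frac{221}{60}j + \frac{272}{15}k


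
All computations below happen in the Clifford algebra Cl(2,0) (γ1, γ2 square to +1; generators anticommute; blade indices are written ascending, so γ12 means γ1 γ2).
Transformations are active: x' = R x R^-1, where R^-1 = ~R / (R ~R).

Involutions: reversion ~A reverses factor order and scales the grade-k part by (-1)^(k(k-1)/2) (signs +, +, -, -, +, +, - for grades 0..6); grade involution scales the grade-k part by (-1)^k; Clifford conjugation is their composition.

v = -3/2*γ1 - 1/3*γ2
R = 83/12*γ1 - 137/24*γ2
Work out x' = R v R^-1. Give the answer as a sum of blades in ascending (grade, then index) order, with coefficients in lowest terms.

~R = 83/12*γ1 - 137/24*γ2, and R ~R = 46325/576, so R^-1 = ~R / (46325/576).
R v = -305/36 - 1565/144*γ12
Answer: 2377/55590*γ1 + 14231/9265*γ2


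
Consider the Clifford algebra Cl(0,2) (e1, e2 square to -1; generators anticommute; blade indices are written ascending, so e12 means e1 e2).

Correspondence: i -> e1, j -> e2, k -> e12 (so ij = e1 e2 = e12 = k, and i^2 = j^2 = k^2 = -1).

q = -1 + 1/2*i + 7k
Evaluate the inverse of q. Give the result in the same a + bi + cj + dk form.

In blades: q = -1 + 1/2*e1 + 7*e12.
With qbar = -1 - 1/2*e1 - 7*e12 (scalar fixed, mapped units negated), q qbar = 201/4 (the sum of squared coefficients), so q^-1 = qbar / (201/4) = -4/201 - 2/201*e1 - 28/201*e12; translating back:
Answer: -4/201 - 2/201*i - 28/201*k


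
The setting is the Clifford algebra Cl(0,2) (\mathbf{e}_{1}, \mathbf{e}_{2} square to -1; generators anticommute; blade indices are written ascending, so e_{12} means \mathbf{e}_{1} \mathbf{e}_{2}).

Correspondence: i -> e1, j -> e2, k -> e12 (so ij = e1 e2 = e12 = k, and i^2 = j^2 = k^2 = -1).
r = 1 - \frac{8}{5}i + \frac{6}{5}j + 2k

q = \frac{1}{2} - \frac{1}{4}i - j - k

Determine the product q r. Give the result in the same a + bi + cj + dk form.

In blades: q = \frac{1}{2} - \frac{1}{4} e_{1} - e_{2} - e_{12}, r = 1 - \frac{8}{5} e_{1} + \frac{6}{5} e_{2} + 2 e_{12}.
Distribute q over r term by term (generator squares from the signature, products reordered to ascending indices): (\frac{1}{2})*r = \frac{1}{2} - \frac{4}{5} e_{1} + \frac{3}{5} e_{2} + e_{12}; (-\frac{1}{4} e_{1})*r = -\frac{2}{5} - \frac{1}{4} e_{1} + \frac{1}{2} e_{2} - \frac{3}{10} e_{12}; (-e_{2})*r = \frac{6}{5} - 2 e_{1} - e_{2} - \frac{8}{5} e_{12}; (-e_{12})*r = 2 + \frac{6}{5} e_{1} + \frac{8}{5} e_{2} - e_{12}.
Sum: \frac{33}{10} - \frac{37}{20} e_{1} + \frac{17}{10} e_{2} - \frac{19}{10} e_{12}; translating back through the correspondence:
Answer: \frac{33}{10} - \frac{37}{20}i + \frac{17}{10}j - \frac{19}{10}k


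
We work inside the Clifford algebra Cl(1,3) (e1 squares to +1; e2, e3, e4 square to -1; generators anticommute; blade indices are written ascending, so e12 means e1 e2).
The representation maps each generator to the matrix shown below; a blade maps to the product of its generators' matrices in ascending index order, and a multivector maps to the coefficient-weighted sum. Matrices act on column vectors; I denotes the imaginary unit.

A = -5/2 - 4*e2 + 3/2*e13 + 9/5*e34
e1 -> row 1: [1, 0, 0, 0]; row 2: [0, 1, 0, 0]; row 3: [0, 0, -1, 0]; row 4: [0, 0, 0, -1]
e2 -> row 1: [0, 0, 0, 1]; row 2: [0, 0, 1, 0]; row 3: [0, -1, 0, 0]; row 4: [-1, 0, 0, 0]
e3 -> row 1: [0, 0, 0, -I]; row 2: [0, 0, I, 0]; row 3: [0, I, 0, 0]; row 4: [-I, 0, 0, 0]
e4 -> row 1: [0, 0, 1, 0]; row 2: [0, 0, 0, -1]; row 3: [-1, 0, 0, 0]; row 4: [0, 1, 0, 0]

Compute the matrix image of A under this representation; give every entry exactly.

Bivector images (products of the table entries): rho(e13) = rho(e1)rho(e3) = row 1: [0, 0, 0, -I]; row 2: [0, 0, I, 0]; row 3: [0, -I, 0, 0]; row 4: [I, 0, 0, 0]; rho(e34) = rho(e3)rho(e4) = row 1: [0, -I, 0, 0]; row 2: [-I, 0, 0, 0]; row 3: [0, 0, 0, -I]; row 4: [0, 0, -I, 0].
M = (-5/2)*1 + (-4)*rho(e2) + (3/2)*rho(e13) + (9/5)*rho(e34), summed entrywise (1 is the identity matrix):
Answer: row 1: [-5/2, -9*I/5, 0, -4 - 3*I/2]; row 2: [-9*I/5, -5/2, -4 + 3*I/2, 0]; row 3: [0, 4 - 3*I/2, -5/2, -9*I/5]; row 4: [4 + 3*I/2, 0, -9*I/5, -5/2]


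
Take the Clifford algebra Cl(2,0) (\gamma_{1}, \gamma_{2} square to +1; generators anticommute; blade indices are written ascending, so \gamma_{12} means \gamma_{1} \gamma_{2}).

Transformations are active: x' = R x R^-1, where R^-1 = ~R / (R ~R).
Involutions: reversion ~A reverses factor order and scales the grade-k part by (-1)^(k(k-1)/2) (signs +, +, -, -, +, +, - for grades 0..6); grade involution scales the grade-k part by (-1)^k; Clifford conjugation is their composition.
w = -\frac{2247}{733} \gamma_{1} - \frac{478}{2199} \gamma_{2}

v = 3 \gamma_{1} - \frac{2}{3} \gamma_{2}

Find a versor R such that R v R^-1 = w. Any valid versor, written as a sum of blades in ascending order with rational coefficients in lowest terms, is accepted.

Take R = v + w = -\frac{48}{733} \gamma_{1} - \frac{648}{733} \gamma_{2}. Because q(v) = q(w) = \frac{85}{9}, conjugation by R sends v exactly to w.
Answer: -\frac{48}{733} \gamma_{1} - \frac{648}{733} \gamma_{2}


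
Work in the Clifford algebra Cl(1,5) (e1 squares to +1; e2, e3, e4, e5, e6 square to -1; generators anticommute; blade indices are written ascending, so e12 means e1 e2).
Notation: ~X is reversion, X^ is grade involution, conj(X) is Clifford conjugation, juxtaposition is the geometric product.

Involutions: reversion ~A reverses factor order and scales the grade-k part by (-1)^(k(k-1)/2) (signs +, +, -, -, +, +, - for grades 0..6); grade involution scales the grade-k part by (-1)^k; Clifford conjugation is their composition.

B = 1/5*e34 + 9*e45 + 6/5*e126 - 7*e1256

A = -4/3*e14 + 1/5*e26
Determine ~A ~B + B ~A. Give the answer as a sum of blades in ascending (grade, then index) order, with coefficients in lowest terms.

first term: -6/25*e1 - 4/15*e13 + 67/5*e15 - 8/5*e246 + 1/25*e2346 - 113/15*e2456
second term: 6/25*e1 - 4/15*e13 + 67/5*e15 - 8/5*e246 - 1/25*e2346 + 113/15*e2456
Answer: -8/15*e13 + 134/5*e15 - 16/5*e246


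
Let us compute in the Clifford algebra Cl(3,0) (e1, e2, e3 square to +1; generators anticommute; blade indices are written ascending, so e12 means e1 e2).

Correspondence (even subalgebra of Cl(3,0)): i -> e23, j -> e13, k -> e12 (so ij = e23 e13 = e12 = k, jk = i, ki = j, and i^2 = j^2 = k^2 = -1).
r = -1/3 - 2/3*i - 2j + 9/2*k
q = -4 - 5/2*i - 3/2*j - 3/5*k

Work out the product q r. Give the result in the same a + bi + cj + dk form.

In blades: q = -4 - 3/5*e12 - 3/2*e13 - 5/2*e23, r = -1/3 + 9/2*e12 - 2*e13 - 2/3*e23.
Distribute q over r term by term (generator squares from the signature, products reordered to ascending indices): (-4)*r = 4/3 - 18*e12 + 8*e13 + 8/3*e23; (-3/5*e12)*r = 27/10 + 1/5*e12 + 2/5*e13 - 6/5*e23; (-3/2*e13)*r = -3 - e12 + 1/2*e13 - 27/4*e23; (-5/2*e23)*r = -5/3 + 5*e12 + 45/4*e13 + 5/6*e23.
Sum: -19/30 - 69/5*e12 + 403/20*e13 - 89/20*e23; translating back through the correspondence:
Answer: -19/30 - 89/20*i + 403/20*j - 69/5*k


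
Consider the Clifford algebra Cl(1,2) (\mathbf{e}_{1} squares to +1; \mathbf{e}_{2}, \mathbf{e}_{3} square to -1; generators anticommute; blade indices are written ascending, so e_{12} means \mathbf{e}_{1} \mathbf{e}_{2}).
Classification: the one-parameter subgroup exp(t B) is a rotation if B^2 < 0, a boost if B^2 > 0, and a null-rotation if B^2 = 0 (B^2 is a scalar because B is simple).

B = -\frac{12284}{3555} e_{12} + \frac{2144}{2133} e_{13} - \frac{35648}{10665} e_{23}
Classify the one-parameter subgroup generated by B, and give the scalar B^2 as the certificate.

B^2 term by term: the squares give (-\frac{12284}{3555})^2*(e_{12})^2 + (\frac{2144}{2133})^2*(e_{13})^2 + (-\frac{35648}{10665})^2*(e_{23})^2 = \frac{150896656}{12638025}*(+1) + \frac{4596736}{4549689}*(+1) + \frac{1270779904}{113742225}*(-1) = \frac{16}{9} (each basis 2-blade squares to minus the product of its generators' squares); cross terms between blades sharing an index anticommute and cancel. So B^2 = \frac{16}{9}.
Answer: boost, certificate B^2 = \frac{16}{9}. The invariant at work: B^2 = \frac{16}{9} is unchanged by conjugation, hence its sign classifies the subgroup whatever basis B is written in.


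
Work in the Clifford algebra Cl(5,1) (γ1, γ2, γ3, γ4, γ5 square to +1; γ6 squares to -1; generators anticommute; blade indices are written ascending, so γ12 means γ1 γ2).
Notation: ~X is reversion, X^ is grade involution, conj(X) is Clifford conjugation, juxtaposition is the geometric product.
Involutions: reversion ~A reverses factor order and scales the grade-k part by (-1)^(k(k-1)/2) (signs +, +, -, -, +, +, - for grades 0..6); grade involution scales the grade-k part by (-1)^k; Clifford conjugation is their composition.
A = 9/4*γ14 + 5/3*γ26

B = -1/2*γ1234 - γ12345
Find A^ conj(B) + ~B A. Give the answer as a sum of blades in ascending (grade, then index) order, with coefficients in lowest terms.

first term: 9/8*γ23 - 9/4*γ235 + 5/6*γ1346 + 5/3*γ13456
second term: 9/8*γ23 + 9/4*γ235 - 5/6*γ1346 + 5/3*γ13456
Answer: 9/4*γ23 + 10/3*γ13456


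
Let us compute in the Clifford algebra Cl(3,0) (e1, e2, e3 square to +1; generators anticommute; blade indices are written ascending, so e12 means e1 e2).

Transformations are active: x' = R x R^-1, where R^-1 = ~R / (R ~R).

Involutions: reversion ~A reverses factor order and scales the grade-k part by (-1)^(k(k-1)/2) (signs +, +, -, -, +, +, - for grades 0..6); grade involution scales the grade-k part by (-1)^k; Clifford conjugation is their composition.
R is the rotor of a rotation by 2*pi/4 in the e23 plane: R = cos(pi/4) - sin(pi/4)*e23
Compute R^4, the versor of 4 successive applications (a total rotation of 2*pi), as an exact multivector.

Half-angle bookkeeping: 4 applications in e23 add up to rotor phase 4*pi/4 = pi, so R^4 = cos(pi) - sin(pi)*e23.
cos(pi) = -1 and sin(pi) = 0, so R^4 = -1. The total rotation 2*pi is 1 full turn, so every vector returns to itself, yet the rotor is -1, on the OTHER sheet of the double cover (an odd number of 2*pi turns).
Answer: -1


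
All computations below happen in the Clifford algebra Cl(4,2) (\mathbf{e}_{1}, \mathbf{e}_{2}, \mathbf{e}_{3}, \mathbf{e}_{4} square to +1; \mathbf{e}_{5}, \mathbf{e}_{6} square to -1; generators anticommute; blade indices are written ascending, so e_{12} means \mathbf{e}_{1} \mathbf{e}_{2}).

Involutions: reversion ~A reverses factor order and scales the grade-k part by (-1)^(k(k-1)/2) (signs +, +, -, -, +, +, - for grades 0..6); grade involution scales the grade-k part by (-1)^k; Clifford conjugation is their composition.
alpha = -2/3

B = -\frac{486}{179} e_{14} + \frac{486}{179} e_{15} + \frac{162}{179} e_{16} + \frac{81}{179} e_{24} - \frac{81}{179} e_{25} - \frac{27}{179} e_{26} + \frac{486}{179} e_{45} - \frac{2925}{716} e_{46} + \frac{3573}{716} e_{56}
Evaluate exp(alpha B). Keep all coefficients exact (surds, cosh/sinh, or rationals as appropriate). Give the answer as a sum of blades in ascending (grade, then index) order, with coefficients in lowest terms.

B^2 term by term: the squares give (-\frac{486}{179})^2*(e_{14})^2 + (\frac{486}{179})^2*(e_{15})^2 + (\frac{162}{179})^2*(e_{16})^2 + (\frac{81}{179})^2*(e_{24})^2 + (-\frac{81}{179})^2*(e_{25})^2 + (-\frac{27}{179})^2*(e_{26})^2 + (\frac{486}{179})^2*(e_{45})^2 + (-\frac{2925}{716})^2*(e_{46})^2 + (\frac{3573}{716})^2*(e_{56})^2 = \frac{236196}{32041}*(-1) + \frac{236196}{32041}*(+1) + \frac{26244}{32041}*(+1) + \frac{6561}{32041}*(-1) + \frac{6561}{32041}*(+1) + \frac{729}{32041}*(+1) + \frac{236196}{32041}*(+1) + \frac{8555625}{512656}*(+1) + \frac{12766329}{512656}*(-1) = 0 (each basis 2-blade squares to minus the product of its generators' squares); cross terms between blades sharing an index anticommute and cancel; the commuting (index-disjoint) pairs give grade-4 terms 2*c*c'*(blade product), which cancel blade by blade — e_{1245}: -\frac{78732}{32041} + \frac{78732}{32041} = 0; e_{1246}: -\frac{26244}{32041} + \frac{26244}{32041} = 0; e_{1256}: \frac{26244}{32041} - \frac{26244}{32041} = 0; e_{1456}: -\frac{868239}{32041} + \frac{710775}{32041} + \frac{157464}{32041} = 0; e_{2456}: \frac{289413}{64082} - \frac{236925}{64082} - \frac{26244}{32041} = 0 — confirming B is simple. So B^2 = 0.
B^2 = 0, so the series truncates immediately: exp(alpha B) = 1 + alpha B (parabolic case).
Answer: 1 + \frac{324}{179} e_{14} - \frac{324}{179} e_{15} - \frac{108}{179} e_{16} - \frac{54}{179} e_{24} + \frac{54}{179} e_{25} + \frac{18}{179} e_{26} - \frac{324}{179} e_{45} + \frac{975}{358} e_{46} - \frac{1191}{358} e_{56}


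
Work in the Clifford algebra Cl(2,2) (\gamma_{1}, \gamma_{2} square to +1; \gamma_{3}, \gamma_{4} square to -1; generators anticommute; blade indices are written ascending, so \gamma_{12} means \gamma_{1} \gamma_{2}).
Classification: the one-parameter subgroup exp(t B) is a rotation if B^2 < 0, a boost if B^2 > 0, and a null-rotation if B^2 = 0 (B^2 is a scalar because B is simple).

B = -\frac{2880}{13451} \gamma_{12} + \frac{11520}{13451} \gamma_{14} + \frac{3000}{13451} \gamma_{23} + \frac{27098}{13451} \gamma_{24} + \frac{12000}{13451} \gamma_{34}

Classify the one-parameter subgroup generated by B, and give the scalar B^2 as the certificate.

B^2 term by term: the squares give (-\frac{2880}{13451})^2*(\gamma_{12})^2 + (\frac{11520}{13451})^2*(\gamma_{14})^2 + (\frac{3000}{13451})^2*(\gamma_{23})^2 + (\frac{27098}{13451})^2*(\gamma_{24})^2 + (\frac{12000}{13451})^2*(\gamma_{34})^2 = \frac{8294400}{180929401}*(-1) + \frac{132710400}{180929401}*(+1) + \frac{9000000}{180929401}*(+1) + \frac{734301604}{180929401}*(+1) + \frac{144000000}{180929401}*(-1) = 4 (each basis 2-blade squares to minus the product of its generators' squares); cross terms between blades sharing an index anticommute and cancel; the commuting (index-disjoint) pairs give grade-4 terms 2*c*c'*(blade product), which cancel blade by blade — \gamma_{1234}: -\frac{69120000}{180929401} + \frac{69120000}{180929401} = 0 — confirming B is simple. So B^2 = 4.
Answer: boost, certificate B^2 = 4. The invariant at work: B^2 = 4 is unchanged by conjugation, hence its sign classifies the subgroup whatever basis B is written in.


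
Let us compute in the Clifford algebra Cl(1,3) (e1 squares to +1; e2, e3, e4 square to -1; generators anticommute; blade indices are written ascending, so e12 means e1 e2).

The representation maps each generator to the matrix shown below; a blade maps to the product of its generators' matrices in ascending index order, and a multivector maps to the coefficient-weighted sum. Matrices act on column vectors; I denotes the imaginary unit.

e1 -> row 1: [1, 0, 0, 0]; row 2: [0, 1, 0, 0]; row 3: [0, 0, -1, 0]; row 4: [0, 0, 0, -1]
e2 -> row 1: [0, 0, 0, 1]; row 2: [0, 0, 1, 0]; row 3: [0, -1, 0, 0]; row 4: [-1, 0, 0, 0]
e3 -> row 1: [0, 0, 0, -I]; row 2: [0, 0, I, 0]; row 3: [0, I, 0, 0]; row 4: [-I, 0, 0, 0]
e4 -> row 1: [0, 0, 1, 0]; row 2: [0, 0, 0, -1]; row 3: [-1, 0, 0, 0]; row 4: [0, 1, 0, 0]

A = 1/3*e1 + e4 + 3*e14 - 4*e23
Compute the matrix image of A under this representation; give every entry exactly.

Bivector images (products of the table entries): rho(e14) = rho(e1)rho(e4) = row 1: [0, 0, 1, 0]; row 2: [0, 0, 0, -1]; row 3: [1, 0, 0, 0]; row 4: [0, -1, 0, 0]; rho(e23) = rho(e2)rho(e3) = row 1: [-I, 0, 0, 0]; row 2: [0, I, 0, 0]; row 3: [0, 0, -I, 0]; row 4: [0, 0, 0, I].
M = (1/3)*rho(e1) + (1)*rho(e4) + (3)*rho(e14) + (-4)*rho(e23), summed entrywise:
Answer: row 1: [1/3 + 4*I, 0, 4, 0]; row 2: [0, 1/3 - 4*I, 0, -4]; row 3: [2, 0, -1/3 + 4*I, 0]; row 4: [0, -2, 0, -1/3 - 4*I]


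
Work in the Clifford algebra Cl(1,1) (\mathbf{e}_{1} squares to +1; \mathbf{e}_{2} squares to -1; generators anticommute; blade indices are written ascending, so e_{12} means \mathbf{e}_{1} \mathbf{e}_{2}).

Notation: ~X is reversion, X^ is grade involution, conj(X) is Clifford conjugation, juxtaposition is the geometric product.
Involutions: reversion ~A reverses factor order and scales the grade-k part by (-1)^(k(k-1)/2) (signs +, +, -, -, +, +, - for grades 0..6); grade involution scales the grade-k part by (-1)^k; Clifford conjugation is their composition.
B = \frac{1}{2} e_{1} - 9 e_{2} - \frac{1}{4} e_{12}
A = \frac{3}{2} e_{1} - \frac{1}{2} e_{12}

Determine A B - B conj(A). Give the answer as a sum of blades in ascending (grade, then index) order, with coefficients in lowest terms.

first term: \frac{7}{8} - \frac{9}{2} e_{1} - \frac{1}{8} e_{2} - \frac{27}{2} e_{12}
second term: -\frac{7}{8} - \frac{9}{2} e_{1} - \frac{1}{8} e_{2} - \frac{27}{2} e_{12}
Answer: \frac{7}{4}


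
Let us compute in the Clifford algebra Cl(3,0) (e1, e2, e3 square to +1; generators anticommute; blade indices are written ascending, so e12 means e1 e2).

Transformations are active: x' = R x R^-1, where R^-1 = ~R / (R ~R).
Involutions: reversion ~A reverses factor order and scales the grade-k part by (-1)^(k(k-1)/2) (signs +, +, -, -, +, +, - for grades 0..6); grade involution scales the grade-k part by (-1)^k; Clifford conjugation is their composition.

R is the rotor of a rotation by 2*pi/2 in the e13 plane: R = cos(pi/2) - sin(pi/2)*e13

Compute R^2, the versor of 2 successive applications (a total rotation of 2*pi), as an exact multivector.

Rotor phase runs at HALF the rotation angle; powers of one rotor simply add phase, so after 2 steps in e13 the phase is 2*pi/2 = pi and R^2 = cos(pi) - sin(pi)*e13.
cos(pi) = -1 and sin(pi) = 0, so R^2 = -1. The total rotation 2*pi is 1 full turn, so every vector returns to itself, yet the rotor is -1, on the OTHER sheet of the double cover (an odd number of 2*pi turns).
Answer: -1
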